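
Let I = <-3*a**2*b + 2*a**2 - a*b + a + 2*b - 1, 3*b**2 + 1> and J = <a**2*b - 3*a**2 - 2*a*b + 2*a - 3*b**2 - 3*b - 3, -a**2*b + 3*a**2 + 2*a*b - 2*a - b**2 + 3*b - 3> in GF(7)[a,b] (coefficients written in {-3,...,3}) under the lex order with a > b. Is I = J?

Since reduced Gröbner bases are canonical representatives of ideals under a given ordering, it suffices to compute and compare them.
Buchberger on the first generating set:
f_1 = -3*a**2*b + 2*a**2 - a*b + a + 2*b - 1, LT = a**2*b.
f_2 = 3*b**2 + 1, LT = b**2.

S(f_1,f_2): lcm = a**2*b**2. S = -3*a**2*b + 2*a**2 - 2*a*b**2 + 2*a*b - 3*b**2 - 2*b.
  reduce S modulo (f_1, f_2):
  remainder 3*a*b + 2*a + 3*b + 2 ≠ 0; add g_3 = 3*a*b + 2*a + 3*b + 2 to the basis.

S(f_1,g_3): lcm = a**2*b. S = a**2 - 3*a*b - a - 3*b - 2.
  reduce S modulo (f_1, f_2, g_3):
  remainder a**2 + a ≠ 0; add g_4 = a**2 + a to the basis.

The other S-polynomials (S(f_2,g_3), S(f_1,g_4), S(f_2,g_4), S(g_3,g_4)) all reduce to 0 modulo the current basis, so we have a Gröbner basis.
Inter-reduce: drop elements whose leading term is divisible by another's, tail-reduce, and make monic.
Reduced Gröbner basis: {a**2 + a, a*b + 3*a + b + 3, b**2 - 2}.

Buchberger on the second generating set:
h_1 = a**2*b - 3*a**2 - 2*a*b + 2*a - 3*b**2 - 3*b - 3, LT = a**2*b.
h_2 = -a**2*b + 3*a**2 + 2*a*b - 2*a - b**2 + 3*b - 3, LT = a**2*b.

S(h_1,h_2): lcm = a**2*b. S = 3*b**2 + 1.
  reduce S modulo (h_1, h_2):
  remainder 3*b**2 + 1 ≠ 0; add k_3 = 3*b**2 + 1 to the basis.

S(h_1,k_3): lcm = a**2*b**2. S = -3*a**2*b + 2*a**2 - 2*a*b**2 + 2*a*b - 3*b**3 - 3*b**2 - 3*b.
  reduce S modulo (h_1, h_2, k_3):
  remainder 3*a*b + 2*a + 3*b + 2 ≠ 0; add k_4 = 3*a*b + 2*a + 3*b + 2 to the basis.

S(h_1,k_4): lcm = a**2*b. S = a**2 - 3*a*b - a - 3*b**2 - 3*b - 3.
  reduce S modulo (h_1, h_2, k_3, k_4):
  remainder a**2 + a ≠ 0; add k_5 = a**2 + a to the basis.

The other S-polynomials (S(h_2,k_3), S(h_2,k_4), S(k_3,k_4), S(h_1,k_5), S(h_2,k_5), S(k_3,k_5), S(k_4,k_5)) all reduce to 0 modulo the current basis, so we have a Gröbner basis.
Inter-reduce: drop elements whose leading term is divisible by another's, tail-reduce, and make monic.
Reduced Gröbner basis: {a**2 + a, a*b + 3*a + b + 3, b**2 - 2}.

These coincide, so the ideals are equal.
The same test decides containment: I ⊆ J iff every generator of I reduces to 0 modulo a Gröbner basis of J.

Yes, the ideals are equal.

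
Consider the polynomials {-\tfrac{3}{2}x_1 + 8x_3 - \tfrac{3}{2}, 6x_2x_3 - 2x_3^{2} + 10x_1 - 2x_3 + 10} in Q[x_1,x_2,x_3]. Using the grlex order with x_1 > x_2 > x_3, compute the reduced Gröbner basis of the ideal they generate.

f_1 = -\tfrac{3}{2}x_1 + 8x_3 - \tfrac{3}{2}, LT = x_1.
f_2 = 6x_2x_3 - 2x_3^{2} + 10x_1 - 2x_3 + 10, LT = x_2x_3.

The S-polynomials (S(f_1,f_2)) all reduce to 0 modulo the current basis, so we have a Gröbner basis.

G = {x_2x_3 - \tfrac{1}{3}x_3^{2} + \tfrac{77}{9}x_3, x_1 - \tfrac{16}{3}x_3 + 1}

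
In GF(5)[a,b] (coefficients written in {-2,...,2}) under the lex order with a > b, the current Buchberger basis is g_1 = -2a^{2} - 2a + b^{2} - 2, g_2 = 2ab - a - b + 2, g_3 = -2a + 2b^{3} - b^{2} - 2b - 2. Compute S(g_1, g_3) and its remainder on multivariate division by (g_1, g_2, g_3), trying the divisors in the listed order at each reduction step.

lcm(LM(g_1), LM(g_3)) = a^{2}.
S = (lcm/LT(g_1))·g_1 − (lcm/LT(g_3))·g_3 = ab^{3} + 2ab^{2} - ab + 2b^{2} + 1.
Reduce S modulo (g_1, g_2, g_3) in that order:
  leading term ab^{3}: subtract (-2b^{2})·g_2 from ab^{3} + 2ab^{2} - ab + 2b^{2} + 1 → -ab - 2b^{3} + b^{2} + 1
  leading term ab: subtract (2)·g_2 from -ab - 2b^{3} + b^{2} + 1 → 2a - 2b^{3} + b^{2} + 2b + 2
  leading term a: subtract (-1)·g_3 from 2a - 2b^{3} + b^{2} + 2b + 2 → 0
The remainder is 0, so this S-polynomial contributes no new basis element.

S(g_1, g_3) = ab^{3} + 2ab^{2} - ab + 2b^{2} + 1; remainder on division = 0.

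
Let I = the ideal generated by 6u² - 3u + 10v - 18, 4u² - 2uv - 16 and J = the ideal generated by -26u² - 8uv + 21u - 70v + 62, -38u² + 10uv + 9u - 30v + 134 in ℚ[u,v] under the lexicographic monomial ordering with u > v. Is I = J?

Yes, the ideals are equal.

Equality of ideals is decidable: compute both reduced Gröbner bases (unique for the ordering) and check whether they agree.
Buchberger on the first generating set:
f_1 = 6u² - 3u + 10v - 18, LT = u².
f_2 = 4u² - 2uv - 16, LT = u².

S(f_1,f_2): lcm = u². S = ½uv - ½u + 5/3v + 1.
  leading term uv: no divisor's leading term divides it; move ½uv to the remainder.
  leading term u: no divisor's leading term divides it; move -½u to the remainder.
  leading term v: no divisor's leading term divides it; move 5/3v to the remainder.
  leading term 1: no divisor's leading term divides it; move 1 to the remainder.
  remainder ½uv - ½u + 5/3v + 1 ≠ 0; add g_3 = ½uv - ½u + 5/3v + 1 to the basis.

S(f_1,g_3): lcm = u²v. S = u² - 23/6uv - 2u + 5/3v² - 3v.
  leading term u²: subtract (⅙)·f_1 from u² - 23/6uv - 2u + 5/3v² - 3v → -23/6uv - 3/2u + 5/3v² - 14/3v + 3
  leading term uv: subtract (-23/3)·g_3 from -23/6uv - 3/2u + 5/3v² - 14/3v + 3 → -16/3u + 5/3v² + 73/9v + 32/3
  leading term u: no divisor's leading term divides it; move -16/3u to the remainder.
  leading term v²: no divisor's leading term divides it; move 5/3v² to the remainder.
  leading term v: no divisor's leading term divides it; move 73/9v to the remainder.
  leading term 1: no divisor's leading term divides it; move 32/3 to the remainder.
  remainder -16/3u + 5/3v² + 73/9v + 32/3 ≠ 0; add g_4 = -16/3u + 5/3v² + 73/9v + 32/3 to the basis.

S(g_3,g_4): lcm = uv. S = -u + 5/16v³ + 73/48v² + 16/3v + 2.
  leading term u: subtract (3/16)·g_4 from -u + 5/16v³ + 73/48v² + 16/3v + 2 → 5/16v³ + 29/24v² + 61/16v
  leading term v³: no divisor's leading term divides it; move 5/16v³ to the remainder.
  leading term v²: no divisor's leading term divides it; move 29/24v² to the remainder.
  leading term v: no divisor's leading term divides it; move 61/16v to the remainder.
  remainder 5/16v³ + 29/24v² + 61/16v ≠ 0; add g_5 = 5/16v³ + 29/24v² + 61/16v to the basis.

The other S-polynomials (S(f_2,g_3), S(f_1,g_4), S(f_2,g_4), S(f_1,g_5), S(f_2,g_5), S(g_3,g_5), S(g_4,g_5)) all reduce to 0 modulo the current basis, so we have a Gröbner basis.
Inter-reduce: drop elements whose leading term is divisible by another's, tail-reduce, and make monic.
Reduced Gröbner basis: {u - 5/16v² - 73/48v - 2, v³ + 58/15v² + 61/5v}.

Buchberger on the second generating set:
h_1 = -26u² - 8uv + 21u - 70v + 62, LT = u².
h_2 = -38u² + 10uv + 9u - 30v + 134, LT = u².

S(h_1,h_2): lcm = u². S = 141/247uv - 141/247u + 470/247v + 282/247.
  leading term uv: no divisor's leading term divides it; move 141/247uv to the remainder.
  leading term u: no divisor's leading term divides it; move -141/247u to the remainder.
  leading term v: no divisor's leading term divides it; move 470/247v to the remainder.
  leading term 1: no divisor's leading term divides it; move 282/247 to the remainder.
  remainder 141/247uv - 141/247u + 470/247v + 282/247 ≠ 0; add k_3 = 141/247uv - 141/247u + 470/247v + 282/247 to the basis.

S(h_1,k_3): lcm = u²v. S = u² + 4/13uv² - 323/78uv - 2u + 35/13v² - 31/13v.
  leading term u²: subtract (-1/26)·h_1 from u² + 4/13uv² - 323/78uv - 2u + 35/13v² - 31/13v → 4/13uv² - 347/78uv - 31/26u + 35/13v² - 66/13v + 31/13
  leading term uv²: subtract (76/141v)·k_3 from 4/13uv² - 347/78uv - 31/26u + 35/13v² - 66/13v + 31/13 → -323/78uv - 31/26u + 5/3v² - 74/13v + 31/13
  leading term uv: subtract (-6137/846)·k_3 from -323/78uv - 31/26u + 5/3v² - 74/13v + 31/13 → -16/3u + 5/3v² + 73/9v + 32/3
  leading term u: no divisor's leading term divides it; move -16/3u to the remainder.
  leading term v²: no divisor's leading term divides it; move 5/3v² to the remainder.
  leading term v: no divisor's leading term divides it; move 73/9v to the remainder.
  leading term 1: no divisor's leading term divides it; move 32/3 to the remainder.
  remainder -16/3u + 5/3v² + 73/9v + 32/3 ≠ 0; add k_4 = -16/3u + 5/3v² + 73/9v + 32/3 to the basis.

S(k_3,k_4): lcm = uv. S = -u + 5/16v³ + 73/48v² + 16/3v + 2.
  leading term u: subtract (3/16)·k_4 from -u + 5/16v³ + 73/48v² + 16/3v + 2 → 5/16v³ + 29/24v² + 61/16v
  leading term v³: no divisor's leading term divides it; move 5/16v³ to the remainder.
  leading term v²: no divisor's leading term divides it; move 29/24v² to the remainder.
  leading term v: no divisor's leading term divides it; move 61/16v to the remainder.
  remainder 5/16v³ + 29/24v² + 61/16v ≠ 0; add k_5 = 5/16v³ + 29/24v² + 61/16v to the basis.

The other S-polynomials (S(h_2,k_3), S(h_1,k_4), S(h_2,k_4), S(h_1,k_5), S(h_2,k_5), S(k_3,k_5), S(k_4,k_5)) all reduce to 0 modulo the current basis, so we have a Gröbner basis.
Inter-reduce: drop elements whose leading term is divisible by another's, tail-reduce, and make monic.
Reduced Gröbner basis: {u - 5/16v² - 73/48v - 2, v³ + 58/15v² + 61/5v}.

Same reduced basis, so the two generating sets span the same ideal.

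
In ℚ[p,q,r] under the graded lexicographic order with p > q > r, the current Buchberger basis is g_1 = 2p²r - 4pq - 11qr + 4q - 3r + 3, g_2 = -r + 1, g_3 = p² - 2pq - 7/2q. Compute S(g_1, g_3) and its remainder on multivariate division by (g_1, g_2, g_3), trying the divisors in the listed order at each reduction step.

S(g_1, g_3) = 2pqr - 2pq - 2qr + 2q - 3/2r + 3/2; remainder on division = 0.

lcm(LM(g_1), LM(g_3)) = p²r.
S = (lcm/LT(g_1))·g_1 − (lcm/LT(g_3))·g_3 = 2pqr - 2pq - 2qr + 2q - 3/2r + 3/2.
Reduce S modulo (g_1, g_2, g_3) in that order:
  leading term pqr: subtract (-2pq)·g_2 from 2pqr - 2pq - 2qr + 2q - 3/2r + 3/2 → -2qr + 2q - 3/2r + 3/2
  leading term qr: subtract (2q)·g_2 from -2qr + 2q - 3/2r + 3/2 → -3/2r + 3/2
  leading term r: subtract (3/2)·g_2 from -3/2r + 3/2 → 0
The remainder is 0, so this S-polynomial contributes no new basis element.
This is the inner loop of Buchberger's algorithm — each nonzero remainder becomes a new basis element.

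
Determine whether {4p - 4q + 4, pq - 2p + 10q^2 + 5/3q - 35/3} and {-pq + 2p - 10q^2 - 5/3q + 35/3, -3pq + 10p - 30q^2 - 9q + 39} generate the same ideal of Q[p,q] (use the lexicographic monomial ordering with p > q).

Yes, the ideals are equal.

Equality of ideals is decidable: compute both reduced Gröbner bases (unique for the ordering) and check whether they agree.
Buchberger on the first generating set:
f_1 = 4p - 4q + 4, LT = p.
f_2 = pq - 2p + 10q^2 + 5/3q - 35/3, LT = pq.

S(f_1,f_2): lcm = pq. S = 2p - 11q^2 - 2/3q + 35/3.
  reduce S modulo (f_1, f_2):
  remainder -11q^2 + 4/3q + 29/3 ≠ 0; add g_3 = -11q^2 + 4/3q + 29/3 to the basis.

The other S-polynomials (S(f_1,g_3), S(f_2,g_3)) all reduce to 0 modulo the current basis, so we have a Gröbner basis.
Inter-reduce: drop elements whose leading term is divisible by another's, tail-reduce, and make monic.
Reduced Gröbner basis: {p - q + 1, q^2 - 4/33q - 29/33}.

Buchberger on the second generating set:
h_1 = -pq + 2p - 10q^2 - 5/3q + 35/3, LT = pq.
h_2 = -3pq + 10p - 30q^2 - 9q + 39, LT = pq.

S(h_1,h_2): lcm = pq. S = 4/3p - 4/3q + 4/3.
  reduce S modulo (h_1, h_2):
  remainder 4/3p - 4/3q + 4/3 ≠ 0; add k_3 = 4/3p - 4/3q + 4/3 to the basis.

S(h_1,k_3): lcm = pq. S = -2p + 11q^2 + 2/3q - 35/3.
  reduce S modulo (h_1, h_2, k_3):
  remainder 11q^2 - 4/3q - 29/3 ≠ 0; add k_4 = 11q^2 - 4/3q - 29/3 to the basis.

The other S-polynomials (S(h_2,k_3), S(h_1,k_4), S(h_2,k_4), S(k_3,k_4)) all reduce to 0 modulo the current basis, so we have a Gröbner basis.
Inter-reduce: drop elements whose leading term is divisible by another's, tail-reduce, and make monic.
Reduced Gröbner basis: {p - q + 1, q^2 - 4/33q - 29/33}.

These coincide, so the ideals are equal.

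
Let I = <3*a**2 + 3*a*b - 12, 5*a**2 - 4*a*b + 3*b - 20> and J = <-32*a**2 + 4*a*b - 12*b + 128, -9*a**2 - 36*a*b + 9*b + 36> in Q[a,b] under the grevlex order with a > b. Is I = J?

Two ideals are equal iff their reduced Gröbner bases coincide (the reduced basis is unique for a fixed ordering).
Buchberger on the first generating set:
f_1 = 3*a**2 + 3*a*b - 12, LT = a**2.
f_2 = 5*a**2 - 4*a*b + 3*b - 20, LT = a**2.

S(f_1,f_2): lcm = a**2. S = 9/5*a*b - 3/5*b.
  reduce S modulo (f_1, f_2):
  remainder 9/5*a*b - 3/5*b ≠ 0; add g_3 = 9/5*a*b - 3/5*b to the basis.

S(f_1,g_3): lcm = a**2*b. S = a*b**2 + 1/3*a*b - 4*b.
  reduce S modulo (f_1, f_2, g_3):
  remainder 1/3*b**2 - 35/9*b ≠ 0; add g_4 = 1/3*b**2 - 35/9*b to the basis.

The other S-polynomials (S(f_2,g_3), S(f_1,g_4), S(f_2,g_4), S(g_3,g_4)) all reduce to 0 modulo the current basis, so we have a Gröbner basis.
Inter-reduce: drop elements whose leading term is divisible by another's, tail-reduce, and make monic.
Reduced Gröbner basis: {a**2 + 1/3*b - 4, a*b - 1/3*b, b**2 - 35/3*b}.

Buchberger on the second generating set:
h_1 = -32*a**2 + 4*a*b - 12*b + 128, LT = a**2.
h_2 = -9*a**2 - 36*a*b + 9*b + 36, LT = a**2.

S(h_1,h_2): lcm = a**2. S = -33/8*a*b + 11/8*b.
  reduce S modulo (h_1, h_2):
  remainder -33/8*a*b + 11/8*b ≠ 0; add k_3 = -33/8*a*b + 11/8*b to the basis.

S(h_1,k_3): lcm = a**2*b. S = -1/8*a*b**2 + 1/3*a*b + 3/8*b**2 - 4*b.
  reduce S modulo (h_1, h_2, k_3):
  remainder 1/3*b**2 - 35/9*b ≠ 0; add k_4 = 1/3*b**2 - 35/9*b to the basis.

The other S-polynomials (S(h_2,k_3), S(h_1,k_4), S(h_2,k_4), S(k_3,k_4)) all reduce to 0 modulo the current basis, so we have a Gröbner basis.
Inter-reduce: drop elements whose leading term is divisible by another's, tail-reduce, and make monic.
Reduced Gröbner basis: {a**2 + 1/3*b - 4, a*b - 1/3*b, b**2 - 35/3*b}.

These coincide, so the ideals are equal.

Yes, the ideals are equal.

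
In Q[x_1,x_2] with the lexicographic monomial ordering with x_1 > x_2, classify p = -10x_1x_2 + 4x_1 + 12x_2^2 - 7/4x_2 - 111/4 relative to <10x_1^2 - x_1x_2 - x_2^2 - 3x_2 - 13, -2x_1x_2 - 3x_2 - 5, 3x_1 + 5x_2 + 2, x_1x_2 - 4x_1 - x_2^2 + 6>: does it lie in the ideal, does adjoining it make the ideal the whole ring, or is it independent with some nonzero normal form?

First compute the reduced Gröbner basis of I by Buchberger's algorithm.
f_1 = 10x_1^2 - x_1x_2 - x_2^2 - 3x_2 - 13, LT = x_1^2.
f_2 = -2x_1x_2 - 3x_2 - 5, LT = x_1x_2.
f_3 = 3x_1 + 5x_2 + 2, LT = x_1.
f_4 = x_1x_2 - 4x_1 - x_2^2 + 6, LT = x_1x_2.

S(f_1,f_2): lcm = x_1^2x_2. S = -1/10x_1x_2^2 - 3/2x_1x_2 - 5/2x_1 - 1/10x_2^3 - 3/10x_2^2 - 13/10x_2.
  leading term x_1x_2^2: subtract (1/20x_2)·f_2 from -1/10x_1x_2^2 - 3/2x_1x_2 - 5/2x_1 - 1/10x_2^3 - 3/10x_2^2 - 13/10x_2 → -3/2x_1x_2 - 5/2x_1 - 1/10x_2^3 - 3/20x_2^2 - 21/20x_2
  leading term x_1x_2: subtract (3/4)·f_2 from -3/2x_1x_2 - 5/2x_1 - 1/10x_2^3 - 3/20x_2^2 - 21/20x_2 → -5/2x_1 - 1/10x_2^3 - 3/20x_2^2 + 6/5x_2 + 15/4
  leading term x_1: subtract (-5/6)·f_3 from -5/2x_1 - 1/10x_2^3 - 3/20x_2^2 + 6/5x_2 + 15/4 → -1/10x_2^3 - 3/20x_2^2 + 161/30x_2 + 65/12
  leading term x_2^3: no divisor's leading term divides it; move -1/10x_2^3 to the remainder.
  leading term x_2^2: no divisor's leading term divides it; move -3/20x_2^2 to the remainder.
  leading term x_2: no divisor's leading term divides it; move 161/30x_2 to the remainder.
  leading term 1: no divisor's leading term divides it; move 65/12 to the remainder.
  remainder -1/10x_2^3 - 3/20x_2^2 + 161/30x_2 + 65/12 ≠ 0; add h_5 = -1/10x_2^3 - 3/20x_2^2 + 161/30x_2 + 65/12 to the basis.

S(f_1,f_3): lcm = x_1^2. S = -53/30x_1x_2 - 2/3x_1 - 1/10x_2^2 - 3/10x_2 - 13/10.
  leading term x_1x_2: subtract (53/60)·f_2 from -53/30x_1x_2 - 2/3x_1 - 1/10x_2^2 - 3/10x_2 - 13/10 → -2/3x_1 - 1/10x_2^2 + 47/20x_2 + 187/60
  leading term x_1: subtract (-2/9)·f_3 from -2/3x_1 - 1/10x_2^2 + 47/20x_2 + 187/60 → -1/10x_2^2 + 623/180x_2 + 641/180
  leading term x_2^2: no divisor's leading term divides it; move -1/10x_2^2 to the remainder.
  leading term x_2: no divisor's leading term divides it; move 623/180x_2 to the remainder.
  leading term 1: no divisor's leading term divides it; move 641/180 to the remainder.
  remainder -1/10x_2^2 + 623/180x_2 + 641/180 ≠ 0; add h_6 = -1/10x_2^2 + 623/180x_2 + 641/180 to the basis.

S(f_1,f_4): lcm = x_1^2x_2. S = 4x_1^2 + 9/10x_1x_2^2 - 6x_1 - 1/10x_2^3 - 3/10x_2^2 - 13/10x_2.
  leading term x_1^2: subtract (2/5)·f_1 from 4x_1^2 + 9/10x_1x_2^2 - 6x_1 - 1/10x_2^3 - 3/10x_2^2 - 13/10x_2 → 9/10x_1x_2^2 + 2/5x_1x_2 - 6x_1 - 1/10x_2^3 + 1/10x_2^2 - 1/10x_2 + 26/5
  leading term x_1x_2^2: subtract (-9/20x_2)·f_2 from 9/10x_1x_2^2 + 2/5x_1x_2 - 6x_1 - 1/10x_2^3 + 1/10x_2^2 - 1/10x_2 + 26/5 → 2/5x_1x_2 - 6x_1 - 1/10x_2^3 - 5/4x_2^2 - 47/20x_2 + 26/5
  leading term x_1x_2: subtract (-1/5)·f_2 from 2/5x_1x_2 - 6x_1 - 1/10x_2^3 - 5/4x_2^2 - 47/20x_2 + 26/5 → -6x_1 - 1/10x_2^3 - 5/4x_2^2 - 59/20x_2 + 21/5
  leading term x_1: subtract (-2)·f_3 from -6x_1 - 1/10x_2^3 - 5/4x_2^2 - 59/20x_2 + 21/5 → -1/10x_2^3 - 5/4x_2^2 + 141/20x_2 + 41/5
  leading term x_2^3: subtract (1)·h_5 from -1/10x_2^3 - 5/4x_2^2 + 141/20x_2 + 41/5 → -11/10x_2^2 + 101/60x_2 + 167/60
  leading term x_2^2: subtract (11)·h_6 from -11/10x_2^2 + 101/60x_2 + 167/60 → -655/18x_2 - 655/18
  leading term x_2: no divisor's leading term divides it; move -655/18x_2 to the remainder.
  leading term 1: no divisor's leading term divides it; move -655/18 to the remainder.
  remainder -655/18x_2 - 655/18 ≠ 0; add h_7 = -655/18x_2 - 655/18 to the basis.

The other S-polynomials (S(f_2,f_3), S(f_2,f_4), S(f_3,f_4), S(f_1,h_5), S(f_2,h_5), S(f_3,h_5), S(f_4,h_5), S(f_1,h_6), S(f_2,h_6), S(f_3,h_6), S(f_4,h_6), S(h_5,h_6), S(f_1,h_7), S(f_2,h_7), S(f_3,h_7), S(f_4,h_7), S(h_5,h_7), S(h_6,h_7)) all reduce to 0 modulo the current basis, so we have a Gröbner basis.
Inter-reduce: drop elements whose leading term is divisible by another's, tail-reduce, and make monic.
Reduced Gröbner basis: {x_1 - 1, x_2 + 1}.
Label its elements g_1 = x_1 - 1, g_2 = x_2 + 1.

Reduce p = -10x_1x_2 + 4x_1 + 12x_2^2 - 7/4x_2 - 111/4 modulo G:
  leading term x_1x_2: subtract (-10x_2)·g_1 from -10x_1x_2 + 4x_1 + 12x_2^2 - 7/4x_2 - 111/4 → 4x_1 + 12x_2^2 - 47/4x_2 - 111/4
  leading term x_1: subtract (4)·g_1 from 4x_1 + 12x_2^2 - 47/4x_2 - 111/4 → 12x_2^2 - 47/4x_2 - 95/4
  leading term x_2^2: subtract (12x_2)·g_2 from 12x_2^2 - 47/4x_2 - 95/4 → -95/4x_2 - 95/4
  leading term x_2: subtract (-95/4)·g_2 from -95/4x_2 - 95/4 → 0
  normal form = 0.
Since the normal form is 0, p ∈ I.

The remainder on division by a Gröbner basis is unique — it is the normal form.

-10x_1x_2 + 4x_1 + 12x_2^2 - 7/4x_2 - 111/4 lies in I (it reduces to 0).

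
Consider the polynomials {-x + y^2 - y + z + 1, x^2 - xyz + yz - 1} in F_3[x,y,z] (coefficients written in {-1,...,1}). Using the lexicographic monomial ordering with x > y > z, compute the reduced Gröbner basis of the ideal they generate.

G = {x - y^2 + y - z - 1, y^4 - y^3z + y^3 - yz^2 + yz + y + z^2 - z}

The reduced Gröbner basis is the canonical form of the ideal for this ordering.

f_1 = -x + y^2 - y + z + 1, LT = x.
f_2 = x^2 - xyz + yz - 1, LT = x^2.

S(f_1,f_2): lcm = x^2. S = -xy^2 + xyz + xy - xz - x - yz + 1.
  reduce S modulo (f_1, f_2):
  remainder -y^4 + y^3z - y^3 + yz^2 - yz - y - z^2 + z ≠ 0; add g_3 = -y^4 + y^3z - y^3 + yz^2 - yz - y - z^2 + z to the basis.

The other S-polynomials (S(f_1,g_3), S(f_2,g_3)) all reduce to 0 modulo the current basis, so we have a Gröbner basis.
Inter-reduce: drop elements whose leading term is divisible by another's, tail-reduce, and make monic.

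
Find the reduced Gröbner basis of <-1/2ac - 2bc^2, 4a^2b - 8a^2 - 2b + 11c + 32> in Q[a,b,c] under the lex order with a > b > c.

G = {a^2b - 2a^2 - 1/2b + 11/4c + 8, ac + 4bc^2, b^3c^3 - 2b^2c^3 - 1/32bc + 11/64c^2 + 1/2c}

Buchberger's algorithm terminates because the ascending chain of leading-term ideals stabilizes.

f_1 = -1/2ac - 2bc^2, LT = ac.
f_2 = 4a^2b - 8a^2 - 2b + 11c + 32, LT = a^2b.

S(f_1,f_2): lcm = a^2bc. S = 2a^2c + 4ab^2c^2 + 1/2bc - 11/4c^2 - 8c.
  leading term a^2c: subtract (-4a)·f_1 from 2a^2c + 4ab^2c^2 + 1/2bc - 11/4c^2 - 8c → 4ab^2c^2 - 8abc^2 + 1/2bc - 11/4c^2 - 8c
  leading term ab^2c^2: subtract (-8b^2c)·f_1 from 4ab^2c^2 - 8abc^2 + 1/2bc - 11/4c^2 - 8c → -8abc^2 - 16b^3c^3 + 1/2bc - 11/4c^2 - 8c
  leading term abc^2: subtract (16bc)·f_1 from -8abc^2 - 16b^3c^3 + 1/2bc - 11/4c^2 - 8c → -16b^3c^3 + 32b^2c^3 + 1/2bc - 11/4c^2 - 8c
  leading term b^3c^3: no divisor's leading term divides it; move -16b^3c^3 to the remainder.
  leading term b^2c^3: no divisor's leading term divides it; move 32b^2c^3 to the remainder.
  leading term bc: no divisor's leading term divides it; move 1/2bc to the remainder.
  leading term c^2: no divisor's leading term divides it; move -11/4c^2 to the remainder.
  leading term c: no divisor's leading term divides it; move -8c to the remainder.
  remainder -16b^3c^3 + 32b^2c^3 + 1/2bc - 11/4c^2 - 8c ≠ 0; add g_3 = -16b^3c^3 + 32b^2c^3 + 1/2bc - 11/4c^2 - 8c to the basis.

The other S-polynomials (S(f_1,g_3), S(f_2,g_3)) all reduce to 0 modulo the current basis, so we have a Gröbner basis.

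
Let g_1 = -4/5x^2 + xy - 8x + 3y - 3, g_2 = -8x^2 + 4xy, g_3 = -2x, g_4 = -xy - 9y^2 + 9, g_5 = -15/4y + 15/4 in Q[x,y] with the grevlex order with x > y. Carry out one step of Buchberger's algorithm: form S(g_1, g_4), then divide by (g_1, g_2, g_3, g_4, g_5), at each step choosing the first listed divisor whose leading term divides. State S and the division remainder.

lcm(LM(g_1), LM(g_4)) = x^2y.
S = (lcm/LT(g_1))·g_1 − (lcm/LT(g_4))·g_4 = -41/4xy^2 + 10xy - 15/4y^2 + 9x + 15/4y.
Reduce S modulo (g_1, g_2, g_3, g_4, g_5) in that order:
  leading term xy^2: subtract (41/8y^2)·g_3 from -41/4xy^2 + 10xy - 15/4y^2 + 9x + 15/4y → 10xy - 15/4y^2 + 9x + 15/4y
  leading term xy: subtract (-5y)·g_3 from 10xy - 15/4y^2 + 9x + 15/4y → -15/4y^2 + 9x + 15/4y
  leading term y^2: subtract (y)·g_5 from -15/4y^2 + 9x + 15/4y → 9x
  leading term x: subtract (-9/2)·g_3 from 9x → 0
The remainder is 0, so this S-polynomial contributes no new basis element.

S(g_1, g_4) = -41/4xy^2 + 10xy - 15/4y^2 + 9x + 15/4y; remainder on division = 0.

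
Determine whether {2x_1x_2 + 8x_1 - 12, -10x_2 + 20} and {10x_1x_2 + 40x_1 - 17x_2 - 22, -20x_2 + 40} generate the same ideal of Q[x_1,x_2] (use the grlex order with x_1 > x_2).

For a fixed monomial order, each ideal has a unique reduced Gröbner basis; comparing bases decides equality.
Buchberger on the first generating set:
f_1 = 2x_1x_2 + 8x_1 - 12, LT = x_1x_2.
f_2 = -10x_2 + 20, LT = x_2.

S(f_1,f_2): lcm = x_1x_2. S = 6x_1 - 6.
  leading term x_1: no divisor's leading term divides it; move 6x_1 to the remainder.
  leading term 1: no divisor's leading term divides it; move -6 to the remainder.
  remainder 6x_1 - 6 ≠ 0; add g_3 = 6x_1 - 6 to the basis.

The other S-polynomials (S(f_1,g_3), S(f_2,g_3)) all reduce to 0 modulo the current basis, so we have a Gröbner basis.
Inter-reduce: drop elements whose leading term is divisible by another's, tail-reduce, and make monic.
Reduced Gröbner basis: {x_1 - 1, x_2 - 2}.

Buchberger on the second generating set:
h_1 = 10x_1x_2 + 40x_1 - 17x_2 - 22, LT = x_1x_2.
h_2 = -20x_2 + 40, LT = x_2.

S(h_1,h_2): lcm = x_1x_2. S = 6x_1 - 17/10x_2 - 11/5.
  leading term x_1: no divisor's leading term divides it; move 6x_1 to the remainder.
  leading term x_2: subtract (17/200)·h_2 from -17/10x_2 - 11/5 → -28/5
  leading term 1: no divisor's leading term divides it; move -28/5 to the remainder.
  remainder 6x_1 - 28/5 ≠ 0; add k_3 = 6x_1 - 28/5 to the basis.

The other S-polynomials (S(h_1,k_3), S(h_2,k_3)) all reduce to 0 modulo the current basis, so we have a Gröbner basis.
Inter-reduce: drop elements whose leading term is divisible by another's, tail-reduce, and make monic.
Reduced Gröbner basis: {x_1 - 14/15, x_2 - 2}.

These differ, so the ideals are not equal.

No, the ideals differ.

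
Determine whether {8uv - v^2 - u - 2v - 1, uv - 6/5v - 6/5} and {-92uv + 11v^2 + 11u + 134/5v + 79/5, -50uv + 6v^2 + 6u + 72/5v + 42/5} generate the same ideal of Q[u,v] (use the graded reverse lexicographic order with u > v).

Equality of ideals is decidable: compute both reduced Gröbner bases (unique for the ordering) and check whether they agree.
Buchberger on the first generating set:
f_1 = 8uv - v^2 - u - 2v - 1, LT = uv.
f_2 = uv - 6/5v - 6/5, LT = uv.

S(f_1,f_2): lcm = uv. S = -1/8v^2 - 1/8u + 19/20v + 43/40.
  reduce S modulo (f_1, f_2):
  remainder -1/8v^2 - 1/8u + 19/20v + 43/40 ≠ 0; add g_3 = -1/8v^2 - 1/8u + 19/20v + 43/40 to the basis.

S(f_1,g_3): lcm = uv^2. S = -1/8v^3 - u^2 + 299/40uv - 1/4v^2 + 43/5u - 1/8v.
  reduce S modulo (f_1, f_2, g_3):
  remainder -u^2 + 49/5u - 6/5v - 6/5 ≠ 0; add g_4 = -u^2 + 49/5u - 6/5v - 6/5 to the basis.

The other S-polynomials (S(f_2,g_3), S(f_1,g_4), S(f_2,g_4), S(g_3,g_4)) all reduce to 0 modulo the current basis, so we have a Gröbner basis.
Inter-reduce: drop elements whose leading term is divisible by another's, tail-reduce, and make monic.
Reduced Gröbner basis: {u^2 - 49/5u + 6/5v + 6/5, uv - 6/5v - 6/5, v^2 + u - 38/5v - 43/5}.

Buchberger on the second generating set:
h_1 = -92uv + 11v^2 + 11u + 134/5v + 79/5, LT = uv.
h_2 = -50uv + 6v^2 + 6u + 72/5v + 42/5, LT = uv.

S(h_1,h_2): lcm = uv. S = 1/2300v^2 + 1/2300u - 19/5750v - 43/11500.
  reduce S modulo (h_1, h_2):
  remainder 1/2300v^2 + 1/2300u - 19/5750v - 43/11500 ≠ 0; add k_3 = 1/2300v^2 + 1/2300u - 19/5750v - 43/11500 to the basis.

S(h_1,k_3): lcm = uv^2. S = -11/92v^3 - u^2 + 3441/460uv - 67/230v^2 + 43/5u - 79/460v.
  reduce S modulo (h_1, h_2, k_3):
  remainder -u^2 + 49/5u - 6/5v - 6/5 ≠ 0; add k_4 = -u^2 + 49/5u - 6/5v - 6/5 to the basis.

The other S-polynomials (S(h_2,k_3), S(h_1,k_4), S(h_2,k_4), S(k_3,k_4)) all reduce to 0 modulo the current basis, so we have a Gröbner basis.
Inter-reduce: drop elements whose leading term is divisible by another's, tail-reduce, and make monic.
Reduced Gröbner basis: {u^2 - 49/5u + 6/5v + 6/5, uv - 6/5v - 6/5, v^2 + u - 38/5v - 43/5}.

The two bases agree; hence the ideals are identical.

Yes, the ideals are equal.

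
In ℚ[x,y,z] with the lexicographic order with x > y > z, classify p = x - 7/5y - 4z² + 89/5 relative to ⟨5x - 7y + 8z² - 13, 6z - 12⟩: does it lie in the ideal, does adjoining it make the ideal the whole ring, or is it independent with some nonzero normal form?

First compute the reduced Gröbner basis of I by Buchberger's algorithm.
f_1 = 5x - 7y + 8z² - 13, LT = x.
f_2 = 6z - 12, LT = z.

The S-polynomials (S(f_1,f_2)) all reduce to 0 modulo the current basis, so we have a Gröbner basis.
Inter-reduce: drop elements whose leading term is divisible by another's, tail-reduce, and make monic.
Reduced Gröbner basis: {x - 7/5y + 19/5, z - 2}.
Label its elements g_1 = x - 7/5y + 19/5, g_2 = z - 2.

Reduce p = x - 7/5y - 4z² + 89/5 modulo G:
  leading term x: subtract (1)·g_1 from x - 7/5y - 4z² + 89/5 → -4z² + 14
  leading term z²: subtract (-4z)·g_2 from -4z² + 14 → -8z + 14
  leading term z: subtract (-8)·g_2 from -8z + 14 → -2
  leading term 1: no divisor's leading term divides it; move -2 to the remainder.
  normal form = -2.
The normal form is nonzero, so p ∉ I. Since p minus its normal form lies in I, I + (p) = I + (r) where r = -2; decide whether this ideal is the whole ring.
Here r = -2 is a nonzero constant, hence a unit: 1 ∈ I + (p), the Gröbner basis of I + (p) is {1}, and the enlarged system has no common solution — adjoining p is inconsistent.

The remainder on division by a Gröbner basis is unique — it is the normal form.

Adjoining x - 7/5y - 4z² + 89/5 makes the ideal the whole ring: the system is inconsistent.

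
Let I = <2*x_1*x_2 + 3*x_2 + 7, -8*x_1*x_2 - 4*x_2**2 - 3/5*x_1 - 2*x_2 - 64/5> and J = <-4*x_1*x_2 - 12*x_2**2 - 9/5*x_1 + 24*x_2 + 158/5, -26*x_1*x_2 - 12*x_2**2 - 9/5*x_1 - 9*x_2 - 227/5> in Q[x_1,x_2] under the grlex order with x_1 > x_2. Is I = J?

Since reduced Gröbner bases are canonical representatives of ideals under a given ordering, it suffices to compute and compare them.
Buchberger on the first generating set:
f_1 = 2*x_1*x_2 + 3*x_2 + 7, LT = x_1*x_2.
f_2 = -8*x_1*x_2 - 4*x_2**2 - 3/5*x_1 - 2*x_2 - 64/5, LT = x_1*x_2.

S(f_1,f_2): lcm = x_1*x_2. S = -1/2*x_2**2 - 3/40*x_1 + 5/4*x_2 + 19/10.
  reduce S modulo (f_1, f_2):
  remainder -1/2*x_2**2 - 3/40*x_1 + 5/4*x_2 + 19/10 ≠ 0; add g_3 = -1/2*x_2**2 - 3/40*x_1 + 5/4*x_2 + 19/10 to the basis.

S(f_1,g_3): lcm = x_1*x_2**2. S = -3/20*x_1**2 + 5/2*x_1*x_2 + 3/2*x_2**2 + 19/5*x_1 + 7/2*x_2.
  reduce S modulo (f_1, f_2, g_3):
  remainder -3/20*x_1**2 + 143/40*x_1 + 7/2*x_2 - 61/20 ≠ 0; add g_4 = -3/20*x_1**2 + 143/40*x_1 + 7/2*x_2 - 61/20 to the basis.

The other S-polynomials (S(f_2,g_3), S(f_1,g_4), S(f_2,g_4), S(g_3,g_4)) all reduce to 0 modulo the current basis, so we have a Gröbner basis.
Inter-reduce: drop elements whose leading term is divisible by another's, tail-reduce, and make monic.
Reduced Gröbner basis: {x_1**2 - 143/6*x_1 - 70/3*x_2 + 61/3, x_1*x_2 + 3/2*x_2 + 7/2, x_2**2 + 3/20*x_1 - 5/2*x_2 - 19/5}.

Buchberger on the second generating set:
h_1 = -4*x_1*x_2 - 12*x_2**2 - 9/5*x_1 + 24*x_2 + 158/5, LT = x_1*x_2.
h_2 = -26*x_1*x_2 - 12*x_2**2 - 9/5*x_1 - 9*x_2 - 227/5, LT = x_1*x_2.

S(h_1,h_2): lcm = x_1*x_2. S = 33/13*x_2**2 + 99/260*x_1 - 165/26*x_2 - 627/65.
  reduce S modulo (h_1, h_2):
  remainder 33/13*x_2**2 + 99/260*x_1 - 165/26*x_2 - 627/65 ≠ 0; add k_3 = 33/13*x_2**2 + 99/260*x_1 - 165/26*x_2 - 627/65 to the basis.

S(h_1,k_3): lcm = x_1*x_2**2. S = 3*x_2**3 - 3/20*x_1**2 + 59/20*x_1*x_2 - 6*x_2**2 + 19/5*x_1 - 79/10*x_2.
  reduce S modulo (h_1, h_2, k_3):
  remainder -3/20*x_1**2 + 143/40*x_1 + 7/2*x_2 - 61/20 ≠ 0; add k_4 = -3/20*x_1**2 + 143/40*x_1 + 7/2*x_2 - 61/20 to the basis.

The other S-polynomials (S(h_2,k_3), S(h_1,k_4), S(h_2,k_4), S(k_3,k_4)) all reduce to 0 modulo the current basis, so we have a Gröbner basis.
Inter-reduce: drop elements whose leading term is divisible by another's, tail-reduce, and make monic.
Reduced Gröbner basis: {x_1**2 - 143/6*x_1 - 70/3*x_2 + 61/3, x_1*x_2 + 3/2*x_2 + 7/2, x_2**2 + 3/20*x_1 - 5/2*x_2 - 19/5}.

These coincide, so the ideals are equal.

Yes, the ideals are equal.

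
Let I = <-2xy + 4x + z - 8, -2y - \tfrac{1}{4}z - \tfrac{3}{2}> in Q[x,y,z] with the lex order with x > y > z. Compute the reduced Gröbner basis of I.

G = {xz + 22x + 4z - 32, y + \tfrac{1}{8}z + \tfrac{3}{4}}

The reduced Gröbner basis is the canonical form of the ideal for this ordering.

f_1 = -2xy + 4x + z - 8, LT = xy.
f_2 = -2y - \tfrac{1}{4}z - \tfrac{3}{2}, LT = y.

S(f_1,f_2): lcm = xy. S = -\tfrac{1}{8}xz - \tfrac{11}{4}x - \tfrac{1}{2}z + 4.
  reduce S modulo (f_1, f_2):
  remainder -\tfrac{1}{8}xz - \tfrac{11}{4}x - \tfrac{1}{2}z + 4 ≠ 0; add g_3 = -\tfrac{1}{8}xz - \tfrac{11}{4}x - \tfrac{1}{2}z + 4 to the basis.

The other S-polynomials (S(f_1,g_3), S(f_2,g_3)) all reduce to 0 modulo the current basis, so we have a Gröbner basis.
Inter-reduce: drop elements whose leading term is divisible by another's, tail-reduce, and make monic.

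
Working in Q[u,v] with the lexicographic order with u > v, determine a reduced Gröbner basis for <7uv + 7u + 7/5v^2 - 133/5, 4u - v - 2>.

This is the nonlinear analogue of row-reducing a linear system.

f_1 = 7uv + 7u + 7/5v^2 - 133/5, LT = uv.
f_2 = 4u - v - 2, LT = u.

S(f_1,f_2): lcm = uv. S = u + 9/20v^2 + 1/2v - 19/5.
  leading term u: subtract (1/4)·f_2 from u + 9/20v^2 + 1/2v - 19/5 → 9/20v^2 + 3/4v - 33/10
  leading term v^2: no divisor's leading term divides it; move 9/20v^2 to the remainder.
  leading term v: no divisor's leading term divides it; move 3/4v to the remainder.
  leading term 1: no divisor's leading term divides it; move -33/10 to the remainder.
  remainder 9/20v^2 + 3/4v - 33/10 ≠ 0; add g_3 = 9/20v^2 + 3/4v - 33/10 to the basis.

The other S-polynomials (S(f_1,g_3), S(f_2,g_3)) all reduce to 0 modulo the current basis, so we have a Gröbner basis.
Inter-reduce: drop elements whose leading term is divisible by another's, tail-reduce, and make monic.

G = {u - 1/4v - 1/2, v^2 + 5/3v - 22/3}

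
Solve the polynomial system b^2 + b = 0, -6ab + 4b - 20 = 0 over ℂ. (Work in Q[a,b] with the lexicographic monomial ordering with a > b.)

Compute a lex Gröbner basis by Buchberger's algorithm.
f_1 = b^2 + b, LT = b^2.
f_2 = -6ab + 4b - 20, LT = ab.

S(f_1,f_2): lcm = ab^2. S = ab + 2/3b^2 - 10/3b.
  reduce S modulo (f_1, f_2):
  remainder -10/3b - 10/3 ≠ 0; add h_3 = -10/3b - 10/3 to the basis.

S(f_2,h_3): lcm = ab. S = -a - 2/3b + 10/3.
  reduce S modulo (f_1, f_2, h_3):
  remainder -a + 4 ≠ 0; add h_4 = -a + 4 to the basis.

The other S-polynomials (S(f_1,h_3), S(f_1,h_4), S(f_2,h_4), S(h_3,h_4)) all reduce to 0 modulo the current basis, so we have a Gröbner basis.
Inter-reduce: drop elements whose leading term is divisible by another's, tail-reduce, and make monic.
Reduced Gröbner basis: {a - 4, b + 1}.

A lex Gröbner basis eliminates variables successively. Here b + 1 depends only on b, with roots {-1}; lifting each root through the earlier basis elements recovers the full solutions.
  b = -1: the earlier basis element becomes a - 4 = 0, giving a = 4 — point (4, -1).

{(4, -1)}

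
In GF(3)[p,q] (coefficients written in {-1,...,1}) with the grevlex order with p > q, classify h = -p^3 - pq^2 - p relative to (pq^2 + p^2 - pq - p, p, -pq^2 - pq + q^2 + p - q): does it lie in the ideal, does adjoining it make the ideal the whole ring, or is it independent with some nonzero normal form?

-p^3 - pq^2 - p lies in I (it reduces to 0).

First compute the reduced Gröbner basis of I by Buchberger's algorithm.
f_1 = pq^2 + p^2 - pq - p, LT = pq^2.
f_2 = p, LT = p.
f_3 = -pq^2 - pq + q^2 + p - q, LT = pq^2.

S(f_1,f_3): lcm = pq^2. S = p^2 + pq + q^2 - q.
  reduce S modulo (f_1, f_2, f_3):
  remainder q^2 - q ≠ 0; add k_4 = q^2 - q to the basis.

The other S-polynomials (S(f_1,f_2), S(f_2,f_3), S(f_1,k_4), S(f_2,k_4), S(f_3,k_4)) all reduce to 0 modulo the current basis, so we have a Gröbner basis.
Inter-reduce: drop elements whose leading term is divisible by another's, tail-reduce, and make monic.
Reduced Gröbner basis: {q^2 - q, p}.
Label its elements g_1 = q^2 - q, g_2 = p.

Reduce h = -p^3 - pq^2 - p modulo G:
  leading term p^3: subtract (-p^2)·g_2 from -p^3 - pq^2 - p → -pq^2 - p
  leading term pq^2: subtract (-p)·g_1 from -pq^2 - p → -pq - p
  leading term pq: subtract (-q)·g_2 from -pq - p → -p
  leading term p: subtract (-1)·g_2 from -p → 0
  normal form = 0.
Since the normal form is 0, h ∈ I.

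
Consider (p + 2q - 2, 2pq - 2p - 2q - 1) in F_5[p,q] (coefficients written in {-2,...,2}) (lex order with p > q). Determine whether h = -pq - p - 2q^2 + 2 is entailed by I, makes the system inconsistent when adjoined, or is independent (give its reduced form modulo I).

-pq - p - 2q^2 + 2 lies in I (it reduces to 0).

First compute the reduced Gröbner basis of I by Buchberger's algorithm.
f_1 = p + 2q - 2, LT = p.
f_2 = 2pq - 2p - 2q - 1, LT = pq.

S(f_1,f_2): lcm = pq. S = p + 2q^2 - q - 2.
  leading term p: subtract (1)·f_1 from p + 2q^2 - q - 2 → 2q^2 + 2q
  leading term q^2: no divisor's leading term divides it; move 2q^2 to the remainder.
  leading term q: no divisor's leading term divides it; move 2q to the remainder.
  remainder 2q^2 + 2q ≠ 0; add k_3 = 2q^2 + 2q to the basis.

The other S-polynomials (S(f_1,k_3), S(f_2,k_3)) all reduce to 0 modulo the current basis, so we have a Gröbner basis.
Inter-reduce: drop elements whose leading term is divisible by another's, tail-reduce, and make monic.
Reduced Gröbner basis: {p + 2q - 2, q^2 + q}.
Label its elements g_1 = p + 2q - 2, g_2 = q^2 + q.

Reduce h = -pq - p - 2q^2 + 2 modulo G:
  leading term pq: subtract (-q)·g_1 from -pq - p - 2q^2 + 2 → -p - 2q + 2
  leading term p: subtract (-1)·g_1 from -p - 2q + 2 → 0
  normal form = 0.
Since the normal form is 0, h ∈ I.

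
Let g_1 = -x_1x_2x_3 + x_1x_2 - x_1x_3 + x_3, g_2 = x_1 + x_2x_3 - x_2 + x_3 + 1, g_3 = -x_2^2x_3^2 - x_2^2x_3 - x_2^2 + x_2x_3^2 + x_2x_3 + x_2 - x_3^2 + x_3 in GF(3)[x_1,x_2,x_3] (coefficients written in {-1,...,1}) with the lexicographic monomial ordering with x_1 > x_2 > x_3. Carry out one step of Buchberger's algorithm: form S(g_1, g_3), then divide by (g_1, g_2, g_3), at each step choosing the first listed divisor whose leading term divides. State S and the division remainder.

lcm(LM(g_1), LM(g_3)) = x_1x_2^2x_3^2.
S = (lcm/LT(g_1))·g_1 − (lcm/LT(g_3))·g_3 = x_1x_2^2x_3 - x_1x_2^2 - x_1x_2x_3^2 + x_1x_2x_3 + x_1x_2 - x_1x_3^2 + x_1x_3 - x_2x_3^2.
Reduce S modulo (g_1, g_2, g_3) in that order:
  leading term x_1x_2^2x_3: subtract (-x_2)·g_1 from x_1x_2^2x_3 - x_1x_2^2 - x_1x_2x_3^2 + x_1x_2x_3 + x_1x_2 - x_1x_3^2 + x_1x_3 - x_2x_3^2 → -x_1x_2x_3^2 + x_1x_2 - x_1x_3^2 + x_1x_3 - x_2x_3^2 + x_2x_3
  leading term x_1x_2x_3^2: subtract (x_3)·g_1 from -x_1x_2x_3^2 + x_1x_2 - x_1x_3^2 + x_1x_3 - x_2x_3^2 + x_2x_3 → -x_1x_2x_3 + x_1x_2 + x_1x_3 - x_2x_3^2 + x_2x_3 - x_3^2
  leading term x_1x_2x_3: subtract (1)·g_1 from -x_1x_2x_3 + x_1x_2 + x_1x_3 - x_2x_3^2 + x_2x_3 - x_3^2 → -x_1x_3 - x_2x_3^2 + x_2x_3 - x_3^2 - x_3
  leading term x_1x_3: subtract (-x_3)·g_2 from -x_1x_3 - x_2x_3^2 + x_2x_3 - x_3^2 - x_3 → 0
The remainder is 0, so this S-polynomial contributes no new basis element.

S(g_1, g_3) = x_1x_2^2x_3 - x_1x_2^2 - x_1x_2x_3^2 + x_1x_2x_3 + x_1x_2 - x_1x_3^2 + x_1x_3 - x_2x_3^2; remainder on division = 0.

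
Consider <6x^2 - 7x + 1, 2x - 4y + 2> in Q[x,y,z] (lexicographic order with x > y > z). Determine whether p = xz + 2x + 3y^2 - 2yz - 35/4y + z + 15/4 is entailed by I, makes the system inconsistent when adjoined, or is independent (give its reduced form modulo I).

First compute the reduced Gröbner basis of I by Buchberger's algorithm.
f_1 = 6x^2 - 7x + 1, LT = x^2.
f_2 = 2x - 4y + 2, LT = x.

S(f_1,f_2): lcm = x^2. S = 2xy - 13/6x + 1/6.
  reduce S modulo (f_1, f_2):
  remainder 4y^2 - 19/3y + 7/3 ≠ 0; add h_3 = 4y^2 - 19/3y + 7/3 to the basis.

The other S-polynomials (S(f_1,h_3), S(f_2,h_3)) all reduce to 0 modulo the current basis, so we have a Gröbner basis.
Inter-reduce: drop elements whose leading term is divisible by another's, tail-reduce, and make monic.
Reduced Gröbner basis: {x - 2y + 1, y^2 - 19/12y + 7/12}.
Label its elements g_1 = x - 2y + 1, g_2 = y^2 - 19/12y + 7/12.

Reduce p = xz + 2x + 3y^2 - 2yz - 35/4y + z + 15/4 modulo G:
  leading term xz: subtract (z)·g_1 from xz + 2x + 3y^2 - 2yz - 35/4y + z + 15/4 → 2x + 3y^2 - 35/4y + 15/4
  leading term x: subtract (2)·g_1 from 2x + 3y^2 - 35/4y + 15/4 → 3y^2 - 19/4y + 7/4
  leading term y^2: subtract (3)·g_2 from 3y^2 - 19/4y + 7/4 → 0
  normal form = 0.
Since the normal form is 0, p ∈ I.

The remainder on division by a Gröbner basis is unique — it is the normal form.

xz + 2x + 3y^2 - 2yz - 35/4y + z + 15/4 lies in I (it reduces to 0).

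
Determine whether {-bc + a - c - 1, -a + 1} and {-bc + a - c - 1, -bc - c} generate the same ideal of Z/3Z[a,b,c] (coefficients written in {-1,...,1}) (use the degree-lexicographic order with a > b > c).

Equality of ideals is decidable: compute both reduced Gröbner bases (unique for the ordering) and check whether they agree.
Buchberger on the first generating set:
f_1 = -bc + a - c - 1, LT = bc.
f_2 = -a + 1, LT = a.

The S-polynomials (S(f_1,f_2)) all reduce to 0 modulo the current basis, so we have a Gröbner basis.
Inter-reduce: drop elements whose leading term is divisible by another's, tail-reduce, and make monic.
Reduced Gröbner basis: {bc + c, a - 1}.

Buchberger on the second generating set:
h_1 = -bc + a - c - 1, LT = bc.
h_2 = -bc - c, LT = bc.

S(h_1,h_2): lcm = bc. S = -a + 1.
  leading term a: no divisor's leading term divides it; move -a to the remainder.
  leading term 1: no divisor's leading term divides it; move 1 to the remainder.
  remainder -a + 1 ≠ 0; add k_3 = -a + 1 to the basis.

The other S-polynomials (S(h_1,k_3), S(h_2,k_3)) all reduce to 0 modulo the current basis, so we have a Gröbner basis.
Inter-reduce: drop elements whose leading term is divisible by another's, tail-reduce, and make monic.
Reduced Gröbner basis: {bc + c, a - 1}.

Same reduced basis, so the two generating sets span the same ideal.

Yes, the ideals are equal.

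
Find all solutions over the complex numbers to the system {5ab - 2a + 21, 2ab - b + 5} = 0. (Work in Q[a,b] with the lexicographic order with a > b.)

{(7/4, -2), (3, -1)}

Compute a lex Gröbner basis by Buchberger's algorithm.
f_1 = 5ab - 2a + 21, LT = ab.
f_2 = 2ab - b + 5, LT = ab.

S(f_1,f_2): lcm = ab. S = -\tfrac{2}{5}a + \tfrac{1}{2}b + \tfrac{17}{10}.
  leading term a: no divisor's leading term divides it; move -\tfrac{2}{5}a to the remainder.
  leading term b: no divisor's leading term divides it; move \tfrac{1}{2}b to the remainder.
  leading term 1: no divisor's leading term divides it; move \tfrac{17}{10} to the remainder.
  remainder -\tfrac{2}{5}a + \tfrac{1}{2}b + \tfrac{17}{10} ≠ 0; add h_3 = -\tfrac{2}{5}a + \tfrac{1}{2}b + \tfrac{17}{10} to the basis.

S(f_1,h_3): lcm = ab. S = -\tfrac{2}{5}a + \tfrac{5}{4}b^{2} + \tfrac{17}{4}b + \tfrac{21}{5}.
  leading term a: subtract (1)·h_3 from -\tfrac{2}{5}a + \tfrac{5}{4}b^{2} + \tfrac{17}{4}b + \tfrac{21}{5} → \tfrac{5}{4}b^{2} + \tfrac{15}{4}b + \tfrac{5}{2}
  leading term b^{2}: no divisor's leading term divides it; move \tfrac{5}{4}b^{2} to the remainder.
  leading term b: no divisor's leading term divides it; move \tfrac{15}{4}b to the remainder.
  leading term 1: no divisor's leading term divides it; move \tfrac{5}{2} to the remainder.
  remainder \tfrac{5}{4}b^{2} + \tfrac{15}{4}b + \tfrac{5}{2} ≠ 0; add h_4 = \tfrac{5}{4}b^{2} + \tfrac{15}{4}b + \tfrac{5}{2} to the basis.

The other S-polynomials (S(f_2,h_3), S(f_1,h_4), S(f_2,h_4), S(h_3,h_4)) all reduce to 0 modulo the current basis, so we have a Gröbner basis.
Inter-reduce: drop elements whose leading term is divisible by another's, tail-reduce, and make monic.
Reduced Gröbner basis: {a - \tfrac{5}{4}b - \tfrac{17}{4}, b^{2} + 3b + 2}.

From the last basis element, b^{2} + 3b + 2 = 0, so b takes values in {-2, -1}. Each choice, substituted upward through the basis, yields the corresponding point(s) of the solution set.
  b = -2: the earlier basis element becomes a - \tfrac{7}{4} = 0, giving a = 7/4 — point (7/4, -2).
  b = -1: the earlier basis element becomes a - 3 = 0, giving a = 3 — point (3, -1).
Each listed point satisfies every original equation (direct substitution).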